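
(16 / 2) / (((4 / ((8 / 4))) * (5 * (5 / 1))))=4 / 25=0.16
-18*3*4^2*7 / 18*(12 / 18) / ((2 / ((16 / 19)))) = -1792 / 19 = -94.32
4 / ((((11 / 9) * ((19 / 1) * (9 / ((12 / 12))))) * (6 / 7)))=0.02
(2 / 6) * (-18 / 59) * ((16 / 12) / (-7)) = 8 / 413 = 0.02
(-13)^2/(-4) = -169/4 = -42.25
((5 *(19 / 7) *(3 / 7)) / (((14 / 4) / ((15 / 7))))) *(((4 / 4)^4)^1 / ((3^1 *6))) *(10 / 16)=2375 / 19208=0.12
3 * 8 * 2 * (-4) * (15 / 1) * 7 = -20160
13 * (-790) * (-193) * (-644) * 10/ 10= -1276478840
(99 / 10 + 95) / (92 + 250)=0.31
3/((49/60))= 180/49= 3.67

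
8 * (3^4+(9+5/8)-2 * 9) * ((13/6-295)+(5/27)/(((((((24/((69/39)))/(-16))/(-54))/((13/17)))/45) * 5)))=-12543209/102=-122972.64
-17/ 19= -0.89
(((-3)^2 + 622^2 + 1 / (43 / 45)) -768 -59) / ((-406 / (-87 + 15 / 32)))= 45967845027 / 558656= 82282.92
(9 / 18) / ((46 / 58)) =29 / 46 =0.63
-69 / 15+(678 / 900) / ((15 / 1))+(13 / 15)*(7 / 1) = 3413 / 2250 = 1.52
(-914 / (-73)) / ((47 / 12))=10968 / 3431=3.20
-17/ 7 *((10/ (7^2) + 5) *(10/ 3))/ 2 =-7225/ 343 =-21.06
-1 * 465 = -465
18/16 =1.12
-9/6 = -3/2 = -1.50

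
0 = 0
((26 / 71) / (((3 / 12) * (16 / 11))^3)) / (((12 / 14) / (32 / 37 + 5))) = 26283257 / 504384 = 52.11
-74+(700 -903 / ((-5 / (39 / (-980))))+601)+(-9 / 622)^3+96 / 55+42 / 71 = 40196172217993923 / 32889724575400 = 1222.15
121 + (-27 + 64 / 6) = 314 / 3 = 104.67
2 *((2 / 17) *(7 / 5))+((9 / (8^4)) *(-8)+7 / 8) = 51651 / 43520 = 1.19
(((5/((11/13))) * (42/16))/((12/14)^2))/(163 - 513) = -637/10560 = -0.06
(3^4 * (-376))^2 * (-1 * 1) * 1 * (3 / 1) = -2782703808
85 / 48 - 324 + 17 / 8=-15365 / 48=-320.10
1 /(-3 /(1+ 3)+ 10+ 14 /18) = 36 /361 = 0.10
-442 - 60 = -502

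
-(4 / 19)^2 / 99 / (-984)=2 / 4395897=0.00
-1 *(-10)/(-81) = -10/81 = -0.12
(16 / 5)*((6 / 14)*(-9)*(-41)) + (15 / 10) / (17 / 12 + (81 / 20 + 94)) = 52854183 / 104440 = 506.07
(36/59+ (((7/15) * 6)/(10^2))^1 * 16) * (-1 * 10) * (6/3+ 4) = -93648/1475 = -63.49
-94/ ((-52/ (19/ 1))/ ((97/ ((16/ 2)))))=86621/ 208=416.45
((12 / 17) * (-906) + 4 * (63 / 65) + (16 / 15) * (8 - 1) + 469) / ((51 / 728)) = -29551256 / 13005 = -2272.30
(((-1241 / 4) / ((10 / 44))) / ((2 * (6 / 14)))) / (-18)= 95557 / 1080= 88.48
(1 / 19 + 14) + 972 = 986.05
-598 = -598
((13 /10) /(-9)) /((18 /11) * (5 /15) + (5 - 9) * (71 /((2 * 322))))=-1.38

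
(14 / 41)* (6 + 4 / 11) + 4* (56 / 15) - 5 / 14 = 1586311 / 94710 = 16.75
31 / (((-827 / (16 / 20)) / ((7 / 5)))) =-868 / 20675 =-0.04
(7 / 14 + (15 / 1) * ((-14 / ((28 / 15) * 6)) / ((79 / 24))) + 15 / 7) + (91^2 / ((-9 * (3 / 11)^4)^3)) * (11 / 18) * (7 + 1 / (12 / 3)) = -4584698970754529491315 / 15425534190024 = -297214923.92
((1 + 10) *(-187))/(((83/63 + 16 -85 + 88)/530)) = -6868323/128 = -53658.77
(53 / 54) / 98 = 53 / 5292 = 0.01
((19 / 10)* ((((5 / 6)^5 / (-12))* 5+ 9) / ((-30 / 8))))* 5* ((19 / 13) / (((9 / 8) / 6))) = -297530063 / 1705860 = -174.42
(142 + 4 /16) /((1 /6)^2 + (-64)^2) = 5121 /147457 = 0.03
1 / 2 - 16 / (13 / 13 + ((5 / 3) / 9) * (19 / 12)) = -9949 / 838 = -11.87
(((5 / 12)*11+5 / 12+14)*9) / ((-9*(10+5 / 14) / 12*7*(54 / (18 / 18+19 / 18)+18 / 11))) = -30932 / 274485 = -0.11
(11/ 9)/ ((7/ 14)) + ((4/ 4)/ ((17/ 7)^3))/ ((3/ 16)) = 124550/ 44217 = 2.82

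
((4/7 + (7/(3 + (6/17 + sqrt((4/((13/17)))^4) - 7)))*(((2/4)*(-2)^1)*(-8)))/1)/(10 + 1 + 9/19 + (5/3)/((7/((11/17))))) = 225895864/895580205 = 0.25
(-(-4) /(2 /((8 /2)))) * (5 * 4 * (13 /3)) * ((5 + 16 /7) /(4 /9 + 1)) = 24480 /7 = 3497.14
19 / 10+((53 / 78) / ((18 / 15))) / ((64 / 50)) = 175397 / 74880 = 2.34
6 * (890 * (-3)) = -16020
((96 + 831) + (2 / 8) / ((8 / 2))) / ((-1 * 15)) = -14833 / 240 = -61.80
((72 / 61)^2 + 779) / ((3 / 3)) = 2903843 / 3721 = 780.39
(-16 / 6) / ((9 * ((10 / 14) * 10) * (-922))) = 14 / 311175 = 0.00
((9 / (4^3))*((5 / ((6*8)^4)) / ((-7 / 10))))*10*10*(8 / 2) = -625 / 8257536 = -0.00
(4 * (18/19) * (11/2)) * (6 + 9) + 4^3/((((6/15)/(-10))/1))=-24460/19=-1287.37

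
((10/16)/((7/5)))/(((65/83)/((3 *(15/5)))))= 3735/728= 5.13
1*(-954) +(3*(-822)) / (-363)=-114612 / 121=-947.21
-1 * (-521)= 521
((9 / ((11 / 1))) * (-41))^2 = 136161 / 121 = 1125.30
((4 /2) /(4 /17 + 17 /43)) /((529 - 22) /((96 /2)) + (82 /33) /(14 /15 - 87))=332189792 /1103361549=0.30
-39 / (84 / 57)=-741 / 28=-26.46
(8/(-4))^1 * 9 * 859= -15462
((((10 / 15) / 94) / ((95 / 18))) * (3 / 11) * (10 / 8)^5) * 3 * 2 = 16875 / 2514688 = 0.01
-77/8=-9.62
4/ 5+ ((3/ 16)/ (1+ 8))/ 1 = 197/ 240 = 0.82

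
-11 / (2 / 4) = -22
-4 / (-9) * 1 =0.44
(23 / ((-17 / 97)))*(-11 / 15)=24541 / 255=96.24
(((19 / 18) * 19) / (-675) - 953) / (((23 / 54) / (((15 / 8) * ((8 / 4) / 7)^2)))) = -11579311 / 33810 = -342.48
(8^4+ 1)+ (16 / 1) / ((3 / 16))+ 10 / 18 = 37646 / 9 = 4182.89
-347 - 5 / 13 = -4516 / 13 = -347.38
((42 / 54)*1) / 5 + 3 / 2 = 149 / 90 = 1.66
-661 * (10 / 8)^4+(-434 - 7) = -526021 / 256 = -2054.77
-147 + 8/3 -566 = -710.33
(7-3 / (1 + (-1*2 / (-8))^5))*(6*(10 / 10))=24618 / 1025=24.02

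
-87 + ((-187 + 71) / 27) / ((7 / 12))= -5945 / 63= -94.37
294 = 294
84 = 84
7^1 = 7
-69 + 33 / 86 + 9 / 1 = -59.62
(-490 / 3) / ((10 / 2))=-98 / 3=-32.67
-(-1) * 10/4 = 5/2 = 2.50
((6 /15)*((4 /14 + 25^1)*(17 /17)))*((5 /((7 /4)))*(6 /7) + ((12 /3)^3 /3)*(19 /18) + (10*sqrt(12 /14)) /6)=118*sqrt(42) /49 + 3897776 /15435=268.14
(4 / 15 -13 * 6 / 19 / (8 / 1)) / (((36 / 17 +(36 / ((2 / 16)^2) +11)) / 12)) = -4777 / 3742145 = -0.00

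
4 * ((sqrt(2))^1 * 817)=3268 * sqrt(2)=4621.65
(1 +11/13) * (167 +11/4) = 4074/13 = 313.38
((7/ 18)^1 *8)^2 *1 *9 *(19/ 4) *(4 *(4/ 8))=7448/ 9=827.56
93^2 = 8649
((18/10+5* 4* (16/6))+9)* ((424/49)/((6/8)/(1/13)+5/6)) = 1631552/31115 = 52.44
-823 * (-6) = 4938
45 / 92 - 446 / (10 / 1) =-20291 / 460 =-44.11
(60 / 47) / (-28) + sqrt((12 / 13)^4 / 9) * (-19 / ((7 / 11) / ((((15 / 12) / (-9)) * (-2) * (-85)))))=4770085 / 23829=200.18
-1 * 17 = -17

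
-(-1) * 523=523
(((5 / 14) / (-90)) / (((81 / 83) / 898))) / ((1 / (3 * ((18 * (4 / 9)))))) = -149068 / 1701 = -87.64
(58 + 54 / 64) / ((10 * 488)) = 1883 / 156160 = 0.01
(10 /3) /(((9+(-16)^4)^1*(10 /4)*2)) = 2 /196635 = 0.00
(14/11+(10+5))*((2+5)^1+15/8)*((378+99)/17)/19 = 6062193/28424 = 213.28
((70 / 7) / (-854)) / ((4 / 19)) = -95 / 1708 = -0.06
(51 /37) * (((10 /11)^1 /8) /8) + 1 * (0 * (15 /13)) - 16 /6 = -103427 /39072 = -2.65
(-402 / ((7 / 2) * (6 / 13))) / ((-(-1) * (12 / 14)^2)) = -6097 / 18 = -338.72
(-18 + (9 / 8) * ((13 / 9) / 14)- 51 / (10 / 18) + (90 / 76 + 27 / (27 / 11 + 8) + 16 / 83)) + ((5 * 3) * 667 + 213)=41079623259 / 4062352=10112.28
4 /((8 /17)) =17 /2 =8.50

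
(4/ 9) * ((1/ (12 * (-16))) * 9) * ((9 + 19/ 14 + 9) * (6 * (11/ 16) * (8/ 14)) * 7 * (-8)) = 2981/ 56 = 53.23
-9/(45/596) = -596/5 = -119.20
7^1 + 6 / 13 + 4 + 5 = 214 / 13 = 16.46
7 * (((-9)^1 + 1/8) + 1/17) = -8393/136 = -61.71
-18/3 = -6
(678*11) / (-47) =-7458 / 47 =-158.68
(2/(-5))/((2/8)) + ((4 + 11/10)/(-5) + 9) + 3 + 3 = 619/50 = 12.38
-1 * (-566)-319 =247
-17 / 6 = -2.83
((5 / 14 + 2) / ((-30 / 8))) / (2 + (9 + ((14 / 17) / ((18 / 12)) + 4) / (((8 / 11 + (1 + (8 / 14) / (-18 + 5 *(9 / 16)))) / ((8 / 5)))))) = -1074910 / 26177389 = -0.04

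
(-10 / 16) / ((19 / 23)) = -115 / 152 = -0.76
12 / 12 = 1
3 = 3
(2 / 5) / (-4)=-1 / 10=-0.10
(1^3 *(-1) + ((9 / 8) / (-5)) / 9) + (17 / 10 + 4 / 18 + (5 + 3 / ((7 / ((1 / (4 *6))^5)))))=5.90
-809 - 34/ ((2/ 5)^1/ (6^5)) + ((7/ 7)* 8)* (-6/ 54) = -5955929/ 9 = -661769.89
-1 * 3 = -3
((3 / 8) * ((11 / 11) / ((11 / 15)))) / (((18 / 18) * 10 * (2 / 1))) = 9 / 352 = 0.03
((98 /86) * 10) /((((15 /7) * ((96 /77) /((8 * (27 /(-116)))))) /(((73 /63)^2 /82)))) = -0.13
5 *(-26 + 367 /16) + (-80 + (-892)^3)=-11355718133 /16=-709732383.31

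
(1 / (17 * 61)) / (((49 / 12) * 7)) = 12 / 355691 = 0.00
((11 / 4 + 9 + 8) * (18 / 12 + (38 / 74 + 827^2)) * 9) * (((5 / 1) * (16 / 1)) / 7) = 359843463450 / 259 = 1389357001.74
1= 1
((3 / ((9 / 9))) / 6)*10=5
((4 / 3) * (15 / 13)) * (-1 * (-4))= 80 / 13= 6.15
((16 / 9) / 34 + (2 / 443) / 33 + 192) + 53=182703491 / 745569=245.05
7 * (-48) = -336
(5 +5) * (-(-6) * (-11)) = -660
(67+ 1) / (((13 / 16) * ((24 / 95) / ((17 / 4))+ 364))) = 439280 / 1910857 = 0.23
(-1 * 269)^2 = 72361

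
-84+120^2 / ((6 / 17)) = 40716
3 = 3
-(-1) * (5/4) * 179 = 895/4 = 223.75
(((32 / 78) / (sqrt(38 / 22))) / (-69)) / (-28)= 4*sqrt(209) / 357903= 0.00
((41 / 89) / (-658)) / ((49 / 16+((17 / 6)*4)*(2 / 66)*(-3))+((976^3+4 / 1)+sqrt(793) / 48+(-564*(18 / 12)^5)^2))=-28897147519042528 / 39131055231061183967924838211+635008*sqrt(793) / 39131055231061183967924838211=-0.00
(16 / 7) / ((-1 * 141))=-16 / 987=-0.02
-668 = -668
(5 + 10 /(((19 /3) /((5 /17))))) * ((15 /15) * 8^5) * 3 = 173506560 /323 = 537172.01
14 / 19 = 0.74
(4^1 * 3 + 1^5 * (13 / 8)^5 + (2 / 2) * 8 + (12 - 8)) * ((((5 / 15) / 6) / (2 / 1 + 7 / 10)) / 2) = 5788625 / 15925248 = 0.36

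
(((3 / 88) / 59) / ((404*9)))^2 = 1 / 39598123631616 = 0.00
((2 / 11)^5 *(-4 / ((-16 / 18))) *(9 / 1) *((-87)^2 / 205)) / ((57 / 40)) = 26158464 / 125458729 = 0.21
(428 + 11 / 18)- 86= 6167 / 18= 342.61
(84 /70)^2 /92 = 9 /575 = 0.02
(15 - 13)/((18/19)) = 19/9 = 2.11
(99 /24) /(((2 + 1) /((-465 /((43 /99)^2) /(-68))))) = 50132115 /1005856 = 49.84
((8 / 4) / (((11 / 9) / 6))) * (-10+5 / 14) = -7290 / 77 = -94.68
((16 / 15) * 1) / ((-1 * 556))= -4 / 2085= -0.00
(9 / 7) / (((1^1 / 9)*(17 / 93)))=7533 / 119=63.30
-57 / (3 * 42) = -19 / 42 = -0.45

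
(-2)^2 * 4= 16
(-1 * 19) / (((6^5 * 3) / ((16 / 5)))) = -19 / 7290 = -0.00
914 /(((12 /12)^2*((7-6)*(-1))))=-914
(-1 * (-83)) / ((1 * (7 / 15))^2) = 18675 / 49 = 381.12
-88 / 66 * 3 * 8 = -32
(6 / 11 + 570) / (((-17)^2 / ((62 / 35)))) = 389112 / 111265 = 3.50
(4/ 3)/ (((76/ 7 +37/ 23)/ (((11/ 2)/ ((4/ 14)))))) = 12397/ 6021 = 2.06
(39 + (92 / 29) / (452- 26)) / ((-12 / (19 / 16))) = -4578031 / 1185984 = -3.86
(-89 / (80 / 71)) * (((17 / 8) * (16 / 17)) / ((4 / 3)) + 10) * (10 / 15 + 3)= -1598707 / 480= -3330.64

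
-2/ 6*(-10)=10/ 3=3.33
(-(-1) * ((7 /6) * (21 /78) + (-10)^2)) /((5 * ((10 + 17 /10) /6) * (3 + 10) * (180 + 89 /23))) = 359927 /83620017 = 0.00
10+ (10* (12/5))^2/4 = 154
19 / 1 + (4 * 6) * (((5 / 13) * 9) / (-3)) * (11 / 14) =-2.76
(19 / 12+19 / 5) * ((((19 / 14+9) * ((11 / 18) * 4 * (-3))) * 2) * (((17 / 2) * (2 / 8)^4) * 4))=-1751629 / 16128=-108.61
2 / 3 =0.67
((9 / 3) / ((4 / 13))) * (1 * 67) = 2613 / 4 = 653.25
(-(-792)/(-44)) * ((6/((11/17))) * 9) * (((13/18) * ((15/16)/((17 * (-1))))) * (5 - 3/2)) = 36855/176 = 209.40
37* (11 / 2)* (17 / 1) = 6919 / 2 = 3459.50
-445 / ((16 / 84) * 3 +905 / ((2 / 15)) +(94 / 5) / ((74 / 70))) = -230510 / 3525433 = -0.07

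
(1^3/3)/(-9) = -1/27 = -0.04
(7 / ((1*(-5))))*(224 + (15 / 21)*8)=-1608 / 5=-321.60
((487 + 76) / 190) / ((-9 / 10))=-563 / 171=-3.29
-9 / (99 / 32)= -2.91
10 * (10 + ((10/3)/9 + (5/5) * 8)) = 4960/27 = 183.70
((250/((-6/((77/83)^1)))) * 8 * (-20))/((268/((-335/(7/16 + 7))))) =-4400000/4233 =-1039.45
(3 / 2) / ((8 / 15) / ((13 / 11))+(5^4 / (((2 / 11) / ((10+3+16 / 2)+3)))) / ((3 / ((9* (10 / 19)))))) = 11115 / 965253344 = 0.00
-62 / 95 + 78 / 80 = 49 / 152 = 0.32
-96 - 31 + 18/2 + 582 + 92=556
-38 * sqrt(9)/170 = -57/85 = -0.67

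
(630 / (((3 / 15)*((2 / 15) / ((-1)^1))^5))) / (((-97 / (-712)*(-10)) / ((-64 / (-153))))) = 37847250000 / 1649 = 22951637.36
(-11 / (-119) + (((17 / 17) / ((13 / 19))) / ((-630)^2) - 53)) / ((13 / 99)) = -51048594047 / 126699300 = -402.91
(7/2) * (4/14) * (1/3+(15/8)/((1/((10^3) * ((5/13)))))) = 28138/39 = 721.49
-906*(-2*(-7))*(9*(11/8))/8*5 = -1569645/16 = -98102.81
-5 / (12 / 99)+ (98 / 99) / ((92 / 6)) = -125039 / 3036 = -41.19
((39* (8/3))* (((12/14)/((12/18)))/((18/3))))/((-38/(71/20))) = -2769/1330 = -2.08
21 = 21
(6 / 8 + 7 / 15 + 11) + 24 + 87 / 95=42331 / 1140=37.13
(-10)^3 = -1000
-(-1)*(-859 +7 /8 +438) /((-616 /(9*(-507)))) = -15336243 /4928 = -3112.06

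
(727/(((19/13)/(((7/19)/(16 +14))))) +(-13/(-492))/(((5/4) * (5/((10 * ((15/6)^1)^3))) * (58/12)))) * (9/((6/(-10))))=-40210274/429229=-93.68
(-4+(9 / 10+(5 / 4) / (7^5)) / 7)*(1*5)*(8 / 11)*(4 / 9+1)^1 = -20.33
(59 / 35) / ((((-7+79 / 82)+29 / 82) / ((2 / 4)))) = -2419 / 16310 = -0.15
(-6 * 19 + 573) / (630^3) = 17 / 9261000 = 0.00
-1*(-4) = 4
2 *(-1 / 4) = -1 / 2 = -0.50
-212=-212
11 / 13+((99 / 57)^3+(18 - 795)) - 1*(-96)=-60180097 / 89167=-674.91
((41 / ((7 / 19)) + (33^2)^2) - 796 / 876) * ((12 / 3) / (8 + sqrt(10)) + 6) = 323637125978 / 41391 - 3636372202 * sqrt(10) / 41391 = 7541202.37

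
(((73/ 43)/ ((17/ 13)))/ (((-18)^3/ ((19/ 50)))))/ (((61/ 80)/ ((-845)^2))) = -79.21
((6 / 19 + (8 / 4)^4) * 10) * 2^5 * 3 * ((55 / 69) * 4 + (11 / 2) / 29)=670542400 / 12673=52911.10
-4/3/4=-1/3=-0.33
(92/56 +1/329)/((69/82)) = 1.96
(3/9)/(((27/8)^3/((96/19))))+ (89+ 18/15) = 168745547/1869885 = 90.24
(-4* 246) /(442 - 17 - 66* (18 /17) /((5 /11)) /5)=-418200 /167557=-2.50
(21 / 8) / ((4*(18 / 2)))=0.07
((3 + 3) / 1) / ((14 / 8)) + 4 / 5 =148 / 35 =4.23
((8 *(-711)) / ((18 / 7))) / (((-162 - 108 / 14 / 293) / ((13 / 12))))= 14744639 / 996948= 14.79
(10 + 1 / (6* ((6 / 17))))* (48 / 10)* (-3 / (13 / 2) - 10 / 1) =-7888 / 15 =-525.87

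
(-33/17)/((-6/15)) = 4.85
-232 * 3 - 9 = -705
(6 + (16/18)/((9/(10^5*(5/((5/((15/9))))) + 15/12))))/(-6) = -2000744/729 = -2744.50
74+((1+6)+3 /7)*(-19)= -470 /7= -67.14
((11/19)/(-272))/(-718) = 11/3710624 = 0.00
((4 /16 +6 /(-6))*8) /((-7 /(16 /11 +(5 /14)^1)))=837 /539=1.55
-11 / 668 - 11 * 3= -22055 / 668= -33.02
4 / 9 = 0.44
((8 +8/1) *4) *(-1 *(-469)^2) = -14077504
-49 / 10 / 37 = -49 / 370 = -0.13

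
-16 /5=-3.20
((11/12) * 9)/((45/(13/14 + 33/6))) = 33/28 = 1.18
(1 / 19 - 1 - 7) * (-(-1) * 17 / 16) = -2567 / 304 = -8.44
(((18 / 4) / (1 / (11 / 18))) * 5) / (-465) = -11 / 372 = -0.03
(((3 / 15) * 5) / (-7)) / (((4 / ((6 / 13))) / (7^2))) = -21 / 26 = -0.81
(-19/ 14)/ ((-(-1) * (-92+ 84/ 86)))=43/ 2884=0.01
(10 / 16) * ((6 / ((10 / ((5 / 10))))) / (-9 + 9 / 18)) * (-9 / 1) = 27 / 136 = 0.20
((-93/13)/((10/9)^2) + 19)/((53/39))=51501/5300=9.72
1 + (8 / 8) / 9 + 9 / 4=121 / 36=3.36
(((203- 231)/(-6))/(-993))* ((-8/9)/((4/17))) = 476/26811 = 0.02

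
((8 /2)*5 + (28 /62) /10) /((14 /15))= 9321 /434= 21.48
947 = 947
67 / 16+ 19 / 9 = 907 / 144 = 6.30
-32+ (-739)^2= 546089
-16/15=-1.07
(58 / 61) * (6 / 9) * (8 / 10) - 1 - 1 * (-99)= 90134 / 915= 98.51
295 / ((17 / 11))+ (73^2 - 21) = 93481 / 17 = 5498.88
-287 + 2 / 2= -286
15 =15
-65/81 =-0.80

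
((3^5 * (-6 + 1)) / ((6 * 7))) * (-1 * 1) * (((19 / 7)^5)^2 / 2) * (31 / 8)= 76975536866691555 / 63274455776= 1216534.16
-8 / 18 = -4 / 9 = -0.44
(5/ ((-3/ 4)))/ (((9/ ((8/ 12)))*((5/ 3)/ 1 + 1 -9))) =40/ 513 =0.08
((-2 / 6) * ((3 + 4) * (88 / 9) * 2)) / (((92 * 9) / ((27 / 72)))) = -77 / 3726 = -0.02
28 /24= 1.17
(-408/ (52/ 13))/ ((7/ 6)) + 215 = 893/ 7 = 127.57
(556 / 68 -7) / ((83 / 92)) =1840 / 1411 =1.30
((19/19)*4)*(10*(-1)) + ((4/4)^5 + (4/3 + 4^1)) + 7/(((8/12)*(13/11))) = -1933/78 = -24.78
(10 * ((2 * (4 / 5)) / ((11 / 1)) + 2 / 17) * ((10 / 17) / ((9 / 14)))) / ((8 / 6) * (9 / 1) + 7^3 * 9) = 22960 / 29555163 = 0.00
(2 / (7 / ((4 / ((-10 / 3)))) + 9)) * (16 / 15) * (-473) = -30272 / 95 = -318.65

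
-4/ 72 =-0.06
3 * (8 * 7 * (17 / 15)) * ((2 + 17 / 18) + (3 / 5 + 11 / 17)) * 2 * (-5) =-359128 / 45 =-7980.62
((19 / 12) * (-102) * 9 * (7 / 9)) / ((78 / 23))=-52003 / 156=-333.35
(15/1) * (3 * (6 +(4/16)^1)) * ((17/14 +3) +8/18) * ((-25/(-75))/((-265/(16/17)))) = -29350/18921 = -1.55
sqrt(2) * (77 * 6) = 653.37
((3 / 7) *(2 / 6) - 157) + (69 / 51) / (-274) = -5114645 / 32606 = -156.86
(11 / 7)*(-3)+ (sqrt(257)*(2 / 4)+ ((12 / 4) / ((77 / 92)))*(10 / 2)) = sqrt(257) / 2+ 1017 / 77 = 21.22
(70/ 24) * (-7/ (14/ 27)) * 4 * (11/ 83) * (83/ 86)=-3465/ 172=-20.15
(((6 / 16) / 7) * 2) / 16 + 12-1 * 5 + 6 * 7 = 21955 / 448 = 49.01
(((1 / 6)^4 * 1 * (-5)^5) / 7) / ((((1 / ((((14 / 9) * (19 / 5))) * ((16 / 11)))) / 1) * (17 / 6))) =-1.05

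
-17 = -17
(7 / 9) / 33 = 7 / 297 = 0.02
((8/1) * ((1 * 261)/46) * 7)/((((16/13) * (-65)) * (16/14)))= -12789/3680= -3.48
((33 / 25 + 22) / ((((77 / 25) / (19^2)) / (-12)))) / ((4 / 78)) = -4477122 / 7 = -639588.86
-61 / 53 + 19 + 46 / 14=7841 / 371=21.13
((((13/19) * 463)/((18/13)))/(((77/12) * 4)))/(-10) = -78247/87780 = -0.89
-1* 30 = -30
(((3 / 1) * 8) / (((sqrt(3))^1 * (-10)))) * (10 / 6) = -4 * sqrt(3) / 3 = -2.31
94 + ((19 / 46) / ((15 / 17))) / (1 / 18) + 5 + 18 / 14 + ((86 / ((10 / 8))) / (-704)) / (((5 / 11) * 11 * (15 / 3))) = 192521677 / 1771000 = 108.71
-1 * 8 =-8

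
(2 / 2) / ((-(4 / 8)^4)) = -16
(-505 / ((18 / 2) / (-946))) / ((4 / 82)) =9793465 / 9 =1088162.78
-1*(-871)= 871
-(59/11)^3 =-205379/1331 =-154.30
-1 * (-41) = 41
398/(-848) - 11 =-4863/424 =-11.47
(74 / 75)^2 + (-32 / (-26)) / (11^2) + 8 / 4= 26399998 / 8848125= 2.98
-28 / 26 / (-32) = 7 / 208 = 0.03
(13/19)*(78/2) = 507/19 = 26.68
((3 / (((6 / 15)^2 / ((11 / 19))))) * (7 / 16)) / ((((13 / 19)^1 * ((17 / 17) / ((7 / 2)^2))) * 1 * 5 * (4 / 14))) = 396165 / 6656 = 59.52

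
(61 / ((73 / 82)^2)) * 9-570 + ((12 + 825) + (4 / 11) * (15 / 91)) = 959.77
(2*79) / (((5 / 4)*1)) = 632 / 5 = 126.40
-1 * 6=-6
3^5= 243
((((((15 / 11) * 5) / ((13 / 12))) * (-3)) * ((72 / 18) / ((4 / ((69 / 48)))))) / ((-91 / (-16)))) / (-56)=15525 / 182182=0.09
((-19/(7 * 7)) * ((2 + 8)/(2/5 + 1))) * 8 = -7600/343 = -22.16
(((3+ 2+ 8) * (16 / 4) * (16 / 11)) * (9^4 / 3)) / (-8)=-227448 / 11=-20677.09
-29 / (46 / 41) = -25.85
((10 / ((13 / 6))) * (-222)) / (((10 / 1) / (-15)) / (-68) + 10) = -1358640 / 13273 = -102.36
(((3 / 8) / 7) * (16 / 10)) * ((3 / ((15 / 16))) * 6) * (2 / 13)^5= 9216 / 64976275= 0.00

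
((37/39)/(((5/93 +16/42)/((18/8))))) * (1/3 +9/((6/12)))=1324785/14716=90.02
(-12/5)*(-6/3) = 24/5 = 4.80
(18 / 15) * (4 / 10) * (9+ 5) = 168 / 25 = 6.72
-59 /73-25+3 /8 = -14853 /584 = -25.43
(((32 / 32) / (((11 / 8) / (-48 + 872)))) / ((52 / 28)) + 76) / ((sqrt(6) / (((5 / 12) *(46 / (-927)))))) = -546365 *sqrt(6) / 397683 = -3.37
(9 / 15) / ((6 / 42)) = 4.20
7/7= 1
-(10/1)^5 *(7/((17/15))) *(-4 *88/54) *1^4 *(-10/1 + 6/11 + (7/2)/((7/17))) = -196000000/51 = -3843137.25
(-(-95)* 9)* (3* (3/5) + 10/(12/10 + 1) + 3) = 87894/11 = 7990.36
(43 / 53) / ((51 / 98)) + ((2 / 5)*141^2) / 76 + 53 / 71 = 3899488423 / 36463470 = 106.94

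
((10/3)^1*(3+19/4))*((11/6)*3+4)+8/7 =20711/84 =246.56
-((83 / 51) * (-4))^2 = -42.38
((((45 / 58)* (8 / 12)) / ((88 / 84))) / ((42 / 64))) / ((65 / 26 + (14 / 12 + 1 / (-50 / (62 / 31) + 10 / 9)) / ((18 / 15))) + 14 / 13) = 965952 / 5795911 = 0.17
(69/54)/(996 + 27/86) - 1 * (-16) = 12339341/771147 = 16.00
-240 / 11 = -21.82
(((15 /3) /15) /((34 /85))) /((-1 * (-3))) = 5 /18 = 0.28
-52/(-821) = 52/821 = 0.06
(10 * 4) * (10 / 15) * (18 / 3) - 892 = -732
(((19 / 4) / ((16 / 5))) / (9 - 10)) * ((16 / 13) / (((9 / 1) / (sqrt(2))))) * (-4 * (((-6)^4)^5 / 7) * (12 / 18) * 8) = 205828178847989760 * sqrt(2) / 91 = 3198736286212990.43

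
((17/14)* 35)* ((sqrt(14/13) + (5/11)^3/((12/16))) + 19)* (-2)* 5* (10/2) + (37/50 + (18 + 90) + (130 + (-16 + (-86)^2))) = -6592912309/199650 - 2125* sqrt(182)/13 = -35227.57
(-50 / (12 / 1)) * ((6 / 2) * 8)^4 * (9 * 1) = -12441600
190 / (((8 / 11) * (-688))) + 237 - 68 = 464043 / 2752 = 168.62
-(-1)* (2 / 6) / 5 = 1 / 15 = 0.07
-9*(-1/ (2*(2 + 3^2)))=9/ 22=0.41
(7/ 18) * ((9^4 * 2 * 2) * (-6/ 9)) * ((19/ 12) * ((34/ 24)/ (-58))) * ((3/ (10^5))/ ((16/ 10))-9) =-87907496859/ 37120000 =-2368.20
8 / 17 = 0.47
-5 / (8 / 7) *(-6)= 105 / 4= 26.25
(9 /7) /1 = 9 /7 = 1.29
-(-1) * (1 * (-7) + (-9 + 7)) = -9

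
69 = 69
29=29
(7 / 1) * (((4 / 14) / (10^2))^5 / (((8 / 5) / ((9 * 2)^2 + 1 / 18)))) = 5833 / 21609000000000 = 0.00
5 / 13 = 0.38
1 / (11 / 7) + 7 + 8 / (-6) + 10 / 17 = 3866 / 561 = 6.89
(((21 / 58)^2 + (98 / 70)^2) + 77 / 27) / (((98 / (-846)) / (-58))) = 75360787 / 30450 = 2474.90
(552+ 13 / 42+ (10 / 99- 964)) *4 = -1140926 / 693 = -1646.36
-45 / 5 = -9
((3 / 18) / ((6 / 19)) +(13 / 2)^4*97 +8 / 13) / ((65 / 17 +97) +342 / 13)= 5510395793 / 4045824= 1362.00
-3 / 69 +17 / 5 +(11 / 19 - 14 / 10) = 1108 / 437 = 2.54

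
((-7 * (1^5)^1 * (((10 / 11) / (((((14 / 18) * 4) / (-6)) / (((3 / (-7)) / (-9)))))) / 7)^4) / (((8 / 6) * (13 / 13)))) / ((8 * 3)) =-4100625 / 926401307016416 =-0.00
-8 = -8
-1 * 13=-13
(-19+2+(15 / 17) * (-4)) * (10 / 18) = -1745 / 153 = -11.41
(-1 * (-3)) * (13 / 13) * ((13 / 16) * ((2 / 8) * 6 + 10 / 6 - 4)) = -65 / 32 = -2.03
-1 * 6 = -6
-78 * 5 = -390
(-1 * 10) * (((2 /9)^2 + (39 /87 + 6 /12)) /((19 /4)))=-93740 /44631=-2.10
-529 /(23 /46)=-1058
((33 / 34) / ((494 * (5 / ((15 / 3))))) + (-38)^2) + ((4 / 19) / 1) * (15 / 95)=1444.04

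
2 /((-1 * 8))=-1 /4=-0.25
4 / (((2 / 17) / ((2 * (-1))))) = -68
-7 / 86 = -0.08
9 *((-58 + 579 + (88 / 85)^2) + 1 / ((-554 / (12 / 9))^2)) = 4698.65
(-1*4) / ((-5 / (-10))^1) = -8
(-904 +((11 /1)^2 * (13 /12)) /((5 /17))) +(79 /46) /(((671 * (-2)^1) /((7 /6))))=-848786899 /1851960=-458.32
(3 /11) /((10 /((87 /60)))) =87 /2200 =0.04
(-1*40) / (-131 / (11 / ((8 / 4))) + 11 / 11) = 440 / 251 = 1.75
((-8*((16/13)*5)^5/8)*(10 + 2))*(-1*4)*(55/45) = 576716800000/1113879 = 517755.34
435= 435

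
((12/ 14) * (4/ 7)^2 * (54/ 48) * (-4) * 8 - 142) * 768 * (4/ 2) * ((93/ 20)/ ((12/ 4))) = -620936448/ 1715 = -362062.07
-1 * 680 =-680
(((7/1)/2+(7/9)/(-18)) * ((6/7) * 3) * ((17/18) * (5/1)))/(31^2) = 3400/77841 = 0.04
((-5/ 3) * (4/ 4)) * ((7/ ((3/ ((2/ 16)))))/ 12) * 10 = -175/ 432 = -0.41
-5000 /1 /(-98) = 2500 /49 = 51.02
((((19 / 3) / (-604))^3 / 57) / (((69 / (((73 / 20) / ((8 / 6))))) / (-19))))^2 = 250707499849 / 1078517795907513886153113600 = 0.00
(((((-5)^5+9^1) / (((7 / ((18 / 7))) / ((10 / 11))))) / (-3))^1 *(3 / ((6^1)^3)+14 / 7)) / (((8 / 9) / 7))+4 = 1695557 / 308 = 5505.06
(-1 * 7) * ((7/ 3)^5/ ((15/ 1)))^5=-9387480337647754305649/ 643409787795778125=-14590.20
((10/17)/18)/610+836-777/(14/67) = -26902372/9333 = -2882.50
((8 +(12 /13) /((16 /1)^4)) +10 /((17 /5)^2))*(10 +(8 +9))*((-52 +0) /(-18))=1637059113 /2367488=691.48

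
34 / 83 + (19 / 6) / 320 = 66857 / 159360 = 0.42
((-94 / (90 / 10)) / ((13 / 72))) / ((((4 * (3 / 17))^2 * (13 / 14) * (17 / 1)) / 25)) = -279650 / 1521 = -183.86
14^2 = 196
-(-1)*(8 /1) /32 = 1 /4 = 0.25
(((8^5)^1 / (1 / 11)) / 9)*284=102367232 / 9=11374136.89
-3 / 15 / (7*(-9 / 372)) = 124 / 105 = 1.18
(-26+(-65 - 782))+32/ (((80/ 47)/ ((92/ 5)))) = -13177/ 25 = -527.08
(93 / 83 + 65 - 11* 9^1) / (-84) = 0.39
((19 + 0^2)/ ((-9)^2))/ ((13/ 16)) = 304/ 1053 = 0.29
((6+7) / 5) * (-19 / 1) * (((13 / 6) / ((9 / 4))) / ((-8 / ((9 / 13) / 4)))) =247 / 240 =1.03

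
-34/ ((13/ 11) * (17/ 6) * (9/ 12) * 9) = -176/ 117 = -1.50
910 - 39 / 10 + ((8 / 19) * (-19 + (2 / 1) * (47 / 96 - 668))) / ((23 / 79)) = -1052.12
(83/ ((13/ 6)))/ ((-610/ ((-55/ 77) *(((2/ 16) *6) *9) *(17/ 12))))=38097/ 88816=0.43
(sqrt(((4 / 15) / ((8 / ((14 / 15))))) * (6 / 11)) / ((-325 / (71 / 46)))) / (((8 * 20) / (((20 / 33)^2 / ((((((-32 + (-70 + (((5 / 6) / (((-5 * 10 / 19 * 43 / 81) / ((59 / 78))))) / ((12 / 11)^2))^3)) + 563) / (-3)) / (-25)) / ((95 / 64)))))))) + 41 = 41 -92805557079040000 * sqrt(462) / 5815316093437118616921243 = 41.00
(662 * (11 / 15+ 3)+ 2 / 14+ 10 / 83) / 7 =353.10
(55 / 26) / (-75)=-11 / 390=-0.03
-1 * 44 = -44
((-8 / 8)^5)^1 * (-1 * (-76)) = -76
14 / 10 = 7 / 5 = 1.40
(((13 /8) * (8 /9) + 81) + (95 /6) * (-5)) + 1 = 77 /18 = 4.28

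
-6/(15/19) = -38/5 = -7.60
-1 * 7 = -7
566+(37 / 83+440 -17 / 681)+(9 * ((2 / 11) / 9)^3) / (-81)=165589065363100 / 164532631131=1006.42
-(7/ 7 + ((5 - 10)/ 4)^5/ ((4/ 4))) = 2101/ 1024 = 2.05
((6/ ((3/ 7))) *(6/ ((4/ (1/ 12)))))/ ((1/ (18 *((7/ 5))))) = 441/ 10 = 44.10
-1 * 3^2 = -9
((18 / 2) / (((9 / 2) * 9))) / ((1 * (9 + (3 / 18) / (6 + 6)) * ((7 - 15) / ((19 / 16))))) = -0.00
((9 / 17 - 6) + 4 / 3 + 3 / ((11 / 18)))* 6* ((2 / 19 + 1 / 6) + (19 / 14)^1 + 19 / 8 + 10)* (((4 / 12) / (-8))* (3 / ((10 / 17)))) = -19355533 / 1404480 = -13.78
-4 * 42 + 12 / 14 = -1170 / 7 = -167.14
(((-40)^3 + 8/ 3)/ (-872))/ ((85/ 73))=1751927/ 27795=63.03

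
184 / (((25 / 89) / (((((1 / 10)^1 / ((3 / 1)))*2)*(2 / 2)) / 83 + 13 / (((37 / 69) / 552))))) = 10095055895192 / 1151625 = 8765922.84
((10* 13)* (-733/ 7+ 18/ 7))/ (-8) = 46475/ 28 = 1659.82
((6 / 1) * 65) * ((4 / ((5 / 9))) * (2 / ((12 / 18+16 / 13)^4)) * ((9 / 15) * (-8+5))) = -7308160119 / 9370805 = -779.89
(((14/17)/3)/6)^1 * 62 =434/153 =2.84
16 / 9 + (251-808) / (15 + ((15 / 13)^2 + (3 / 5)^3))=-33435539 / 1048689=-31.88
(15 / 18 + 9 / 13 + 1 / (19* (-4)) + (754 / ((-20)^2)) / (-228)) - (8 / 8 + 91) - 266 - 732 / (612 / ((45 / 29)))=-34909482531 / 97416800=-358.35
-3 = -3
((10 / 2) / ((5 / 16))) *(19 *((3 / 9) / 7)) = 304 / 21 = 14.48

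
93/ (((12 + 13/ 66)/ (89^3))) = 4327099722/ 805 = 5375279.16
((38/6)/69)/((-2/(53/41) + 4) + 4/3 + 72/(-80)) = 10070/316641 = 0.03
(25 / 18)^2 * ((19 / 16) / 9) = 11875 / 46656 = 0.25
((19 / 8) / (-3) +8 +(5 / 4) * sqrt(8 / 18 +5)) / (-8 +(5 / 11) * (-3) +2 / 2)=-1.21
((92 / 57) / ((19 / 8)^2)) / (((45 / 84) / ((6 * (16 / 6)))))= 2637824 / 308655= 8.55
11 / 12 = 0.92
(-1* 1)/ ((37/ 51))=-51/ 37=-1.38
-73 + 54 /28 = -995 /14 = -71.07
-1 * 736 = -736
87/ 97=0.90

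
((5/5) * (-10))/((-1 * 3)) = 10/3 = 3.33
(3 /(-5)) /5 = -3 /25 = -0.12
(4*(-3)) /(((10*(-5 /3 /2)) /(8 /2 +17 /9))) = 212 /25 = 8.48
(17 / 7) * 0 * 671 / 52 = 0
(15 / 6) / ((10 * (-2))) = -1 / 8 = -0.12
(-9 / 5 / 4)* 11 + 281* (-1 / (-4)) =653 / 10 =65.30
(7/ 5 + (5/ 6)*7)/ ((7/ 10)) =31/ 3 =10.33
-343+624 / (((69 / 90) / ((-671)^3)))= -5655531237809 / 23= -245892662513.43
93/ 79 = 1.18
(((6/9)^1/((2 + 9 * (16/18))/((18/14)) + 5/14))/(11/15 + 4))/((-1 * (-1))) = 252/14555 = 0.02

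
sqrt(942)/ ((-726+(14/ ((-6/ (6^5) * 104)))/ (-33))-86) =-143 * sqrt(942)/ 115360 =-0.04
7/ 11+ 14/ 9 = 217/ 99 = 2.19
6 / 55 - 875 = -48119 / 55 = -874.89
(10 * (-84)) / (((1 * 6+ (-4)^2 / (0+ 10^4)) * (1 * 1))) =-525000 / 3751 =-139.96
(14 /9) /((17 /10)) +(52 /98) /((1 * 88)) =303829 /329868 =0.92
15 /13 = 1.15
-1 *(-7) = 7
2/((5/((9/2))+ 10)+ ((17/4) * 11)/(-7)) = 504/1117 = 0.45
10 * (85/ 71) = 11.97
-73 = -73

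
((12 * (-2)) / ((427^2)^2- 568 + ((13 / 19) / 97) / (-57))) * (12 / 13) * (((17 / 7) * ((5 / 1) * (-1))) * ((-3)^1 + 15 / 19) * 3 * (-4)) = 974519424 / 4539991459526003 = 0.00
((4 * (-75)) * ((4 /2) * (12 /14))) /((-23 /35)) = 18000 /23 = 782.61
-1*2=-2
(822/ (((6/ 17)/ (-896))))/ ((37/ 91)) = -189897344/ 37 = -5132360.65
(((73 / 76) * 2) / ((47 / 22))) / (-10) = -803 / 8930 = -0.09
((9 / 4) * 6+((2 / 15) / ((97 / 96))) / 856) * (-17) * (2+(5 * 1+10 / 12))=-1119543619 / 622740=-1797.77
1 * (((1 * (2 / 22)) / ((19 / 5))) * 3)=15 / 209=0.07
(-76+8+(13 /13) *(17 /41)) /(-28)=2771 /1148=2.41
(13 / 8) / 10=13 / 80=0.16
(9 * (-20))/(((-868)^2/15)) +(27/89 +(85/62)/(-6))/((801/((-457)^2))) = 196574410756/10070783163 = 19.52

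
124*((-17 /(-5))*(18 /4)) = 9486 /5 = 1897.20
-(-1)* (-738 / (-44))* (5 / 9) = 205 / 22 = 9.32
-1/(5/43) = -43/5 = -8.60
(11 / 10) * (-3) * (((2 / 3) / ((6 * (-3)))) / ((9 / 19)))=209 / 810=0.26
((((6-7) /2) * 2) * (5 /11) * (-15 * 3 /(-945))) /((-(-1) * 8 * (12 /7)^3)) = -245 /456192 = -0.00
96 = 96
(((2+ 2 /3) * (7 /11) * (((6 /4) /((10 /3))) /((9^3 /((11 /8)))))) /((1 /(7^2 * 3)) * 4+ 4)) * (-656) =-14063 /59940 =-0.23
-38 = -38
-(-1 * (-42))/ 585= -14/ 195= -0.07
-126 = -126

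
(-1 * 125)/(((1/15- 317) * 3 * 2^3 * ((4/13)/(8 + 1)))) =73125/152128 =0.48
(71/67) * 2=142/67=2.12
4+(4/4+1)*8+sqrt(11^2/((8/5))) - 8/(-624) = 11*sqrt(10)/4+1561/78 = 28.71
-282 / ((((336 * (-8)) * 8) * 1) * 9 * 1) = 47 / 32256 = 0.00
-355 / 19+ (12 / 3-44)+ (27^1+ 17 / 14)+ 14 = -4381 / 266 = -16.47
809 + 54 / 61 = 49403 / 61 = 809.89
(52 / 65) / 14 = 2 / 35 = 0.06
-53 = -53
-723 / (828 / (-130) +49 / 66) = 3101670 / 24139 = 128.49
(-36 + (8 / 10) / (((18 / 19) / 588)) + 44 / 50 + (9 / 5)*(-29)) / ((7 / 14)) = 61382 / 75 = 818.43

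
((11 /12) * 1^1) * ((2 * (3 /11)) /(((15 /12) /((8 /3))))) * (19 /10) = 152 /75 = 2.03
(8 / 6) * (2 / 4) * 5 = 10 / 3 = 3.33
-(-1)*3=3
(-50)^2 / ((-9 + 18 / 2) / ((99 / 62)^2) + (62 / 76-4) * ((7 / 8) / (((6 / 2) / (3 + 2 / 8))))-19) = -9120000 / 80323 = -113.54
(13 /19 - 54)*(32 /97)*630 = -20422080 /1843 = -11080.89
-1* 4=-4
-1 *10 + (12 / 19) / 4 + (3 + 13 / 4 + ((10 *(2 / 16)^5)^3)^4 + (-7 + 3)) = -53970332463355582963425673502546899349854272308345853 / 7108743963977511794142723026332000607606455889035264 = -7.59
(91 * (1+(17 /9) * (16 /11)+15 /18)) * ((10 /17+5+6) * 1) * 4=32519578 /1683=19322.39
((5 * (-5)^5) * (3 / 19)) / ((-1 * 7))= 46875 / 133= 352.44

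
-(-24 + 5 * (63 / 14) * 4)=-66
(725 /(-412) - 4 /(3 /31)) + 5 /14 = -369751 /8652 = -42.74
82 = 82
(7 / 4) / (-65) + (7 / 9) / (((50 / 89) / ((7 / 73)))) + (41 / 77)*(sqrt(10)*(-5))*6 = 90391 / 854100 - 1230*sqrt(10) / 77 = -50.41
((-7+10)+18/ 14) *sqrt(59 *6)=30 *sqrt(354)/ 7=80.64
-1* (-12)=12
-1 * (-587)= 587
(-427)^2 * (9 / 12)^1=136746.75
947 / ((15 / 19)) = 1199.53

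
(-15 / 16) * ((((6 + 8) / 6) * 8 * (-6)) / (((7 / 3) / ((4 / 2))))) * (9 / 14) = 405 / 7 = 57.86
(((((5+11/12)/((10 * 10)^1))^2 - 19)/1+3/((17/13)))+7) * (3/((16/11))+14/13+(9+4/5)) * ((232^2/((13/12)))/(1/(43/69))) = -8891174200227521/2287350000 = -3887107.00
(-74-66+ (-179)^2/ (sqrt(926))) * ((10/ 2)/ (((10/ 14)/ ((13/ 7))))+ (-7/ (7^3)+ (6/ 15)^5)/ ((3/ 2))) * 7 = -7958348/ 625+ 63748357067 * sqrt(926)/ 20256250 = 83033.55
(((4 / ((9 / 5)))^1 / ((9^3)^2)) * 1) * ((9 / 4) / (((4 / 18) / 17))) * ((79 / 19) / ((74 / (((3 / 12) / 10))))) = 1343 / 1328366304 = 0.00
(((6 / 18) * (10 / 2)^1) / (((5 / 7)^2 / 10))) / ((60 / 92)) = 2254 / 45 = 50.09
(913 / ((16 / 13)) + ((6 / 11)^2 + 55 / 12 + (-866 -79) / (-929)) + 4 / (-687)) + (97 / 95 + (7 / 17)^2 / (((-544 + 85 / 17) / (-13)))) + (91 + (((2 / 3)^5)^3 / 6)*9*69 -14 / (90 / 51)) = 3000024594012515428069 / 3605656117568831568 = 832.03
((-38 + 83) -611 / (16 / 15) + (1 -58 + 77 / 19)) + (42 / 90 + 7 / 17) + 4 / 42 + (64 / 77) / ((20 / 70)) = -3443402533 / 5969040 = -576.88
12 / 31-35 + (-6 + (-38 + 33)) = -1414 / 31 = -45.61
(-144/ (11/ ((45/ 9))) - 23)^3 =-921167317/ 1331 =-692086.64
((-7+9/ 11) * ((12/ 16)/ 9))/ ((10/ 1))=-17/ 330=-0.05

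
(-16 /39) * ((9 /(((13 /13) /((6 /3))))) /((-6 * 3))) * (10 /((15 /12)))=128 /39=3.28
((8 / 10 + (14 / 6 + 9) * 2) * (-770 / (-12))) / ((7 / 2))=3872 / 9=430.22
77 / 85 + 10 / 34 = 6 / 5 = 1.20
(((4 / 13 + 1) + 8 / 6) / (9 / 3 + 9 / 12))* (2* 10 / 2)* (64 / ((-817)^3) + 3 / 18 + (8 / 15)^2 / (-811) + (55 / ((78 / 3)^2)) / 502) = 1.17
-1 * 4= -4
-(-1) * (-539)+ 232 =-307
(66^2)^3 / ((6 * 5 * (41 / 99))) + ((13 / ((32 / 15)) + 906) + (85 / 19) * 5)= 829184543031877 / 124640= 6652635935.75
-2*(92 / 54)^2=-5.81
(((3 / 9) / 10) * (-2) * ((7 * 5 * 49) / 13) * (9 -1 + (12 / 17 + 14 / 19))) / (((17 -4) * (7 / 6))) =-298900 / 54587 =-5.48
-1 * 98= -98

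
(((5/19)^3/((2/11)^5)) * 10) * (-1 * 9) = -905911875/109744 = -8254.77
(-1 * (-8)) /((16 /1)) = 1 /2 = 0.50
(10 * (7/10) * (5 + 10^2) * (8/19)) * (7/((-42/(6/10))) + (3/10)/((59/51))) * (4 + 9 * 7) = 3303.50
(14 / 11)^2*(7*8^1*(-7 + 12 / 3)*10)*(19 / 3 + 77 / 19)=-64977920 / 2299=-28263.56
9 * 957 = 8613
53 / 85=0.62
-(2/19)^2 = -0.01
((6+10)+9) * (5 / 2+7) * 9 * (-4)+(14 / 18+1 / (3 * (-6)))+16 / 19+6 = -2921513 / 342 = -8542.44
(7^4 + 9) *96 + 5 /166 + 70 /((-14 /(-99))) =38487935 /166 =231855.03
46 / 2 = 23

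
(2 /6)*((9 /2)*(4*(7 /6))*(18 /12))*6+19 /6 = 397 /6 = 66.17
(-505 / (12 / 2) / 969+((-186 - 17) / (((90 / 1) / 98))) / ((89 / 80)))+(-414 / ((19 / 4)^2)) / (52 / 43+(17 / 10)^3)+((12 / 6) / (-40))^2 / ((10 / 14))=-58025703273792091 / 287580445974000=-201.77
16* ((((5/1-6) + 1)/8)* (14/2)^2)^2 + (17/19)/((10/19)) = 17/10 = 1.70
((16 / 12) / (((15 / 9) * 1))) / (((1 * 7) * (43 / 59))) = 236 / 1505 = 0.16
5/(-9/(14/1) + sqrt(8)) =630/1487 + 1960 * sqrt(2)/1487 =2.29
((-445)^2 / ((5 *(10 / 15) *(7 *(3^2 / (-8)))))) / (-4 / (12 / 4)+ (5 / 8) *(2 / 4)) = 2534720 / 343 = 7389.85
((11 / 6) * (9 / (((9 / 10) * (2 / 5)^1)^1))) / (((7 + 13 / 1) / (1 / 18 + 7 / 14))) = 1.27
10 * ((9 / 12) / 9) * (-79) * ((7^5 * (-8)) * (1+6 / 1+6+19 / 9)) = 133758820.74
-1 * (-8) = 8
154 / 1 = 154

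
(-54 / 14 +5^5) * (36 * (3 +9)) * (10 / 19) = 94383360 / 133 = 709649.32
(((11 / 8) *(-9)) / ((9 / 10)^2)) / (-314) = 275 / 5652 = 0.05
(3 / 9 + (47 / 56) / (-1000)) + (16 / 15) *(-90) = -16072141 / 168000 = -95.67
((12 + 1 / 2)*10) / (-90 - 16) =-125 / 106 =-1.18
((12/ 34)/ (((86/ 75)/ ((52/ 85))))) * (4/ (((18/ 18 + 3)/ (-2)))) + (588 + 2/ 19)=138770378/ 236113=587.73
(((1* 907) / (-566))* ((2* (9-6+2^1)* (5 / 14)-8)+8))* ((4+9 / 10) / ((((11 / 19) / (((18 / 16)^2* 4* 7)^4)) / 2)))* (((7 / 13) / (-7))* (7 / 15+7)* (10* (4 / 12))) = 48486038110546365 / 165761024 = 292505662.31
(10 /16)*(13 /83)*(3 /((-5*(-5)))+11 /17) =2119 /28220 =0.08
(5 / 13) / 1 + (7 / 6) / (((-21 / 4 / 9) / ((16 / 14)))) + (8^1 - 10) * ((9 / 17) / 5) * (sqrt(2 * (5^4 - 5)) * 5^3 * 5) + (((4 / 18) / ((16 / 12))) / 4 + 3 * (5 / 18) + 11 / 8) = 127 / 364 - 4500 * sqrt(310) / 17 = -4660.28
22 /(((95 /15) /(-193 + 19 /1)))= -11484 /19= -604.42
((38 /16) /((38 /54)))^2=729 /64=11.39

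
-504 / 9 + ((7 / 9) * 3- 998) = -3155 / 3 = -1051.67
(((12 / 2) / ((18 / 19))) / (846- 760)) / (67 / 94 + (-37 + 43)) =893 / 81399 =0.01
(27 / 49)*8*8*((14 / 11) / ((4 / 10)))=112.21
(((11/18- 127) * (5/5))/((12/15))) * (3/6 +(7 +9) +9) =-193375/48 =-4028.65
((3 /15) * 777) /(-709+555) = -111 /110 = -1.01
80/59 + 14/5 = 1226/295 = 4.16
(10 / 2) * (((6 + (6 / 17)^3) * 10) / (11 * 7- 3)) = 742350 / 181781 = 4.08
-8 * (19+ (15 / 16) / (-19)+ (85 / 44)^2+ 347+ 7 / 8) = -6815295 / 2299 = -2964.46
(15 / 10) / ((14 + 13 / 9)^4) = 19683 / 746602082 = 0.00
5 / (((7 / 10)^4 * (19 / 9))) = 450000 / 45619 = 9.86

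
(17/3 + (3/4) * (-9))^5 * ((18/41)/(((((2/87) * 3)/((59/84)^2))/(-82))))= 37481657057/97542144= 384.26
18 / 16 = 9 / 8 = 1.12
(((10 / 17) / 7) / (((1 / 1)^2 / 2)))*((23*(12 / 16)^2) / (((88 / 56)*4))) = 1035 / 2992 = 0.35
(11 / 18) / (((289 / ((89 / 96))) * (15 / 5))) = 979 / 1498176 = 0.00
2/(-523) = -2/523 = -0.00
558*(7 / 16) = 1953 / 8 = 244.12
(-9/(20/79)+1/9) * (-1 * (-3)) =-6379/60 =-106.32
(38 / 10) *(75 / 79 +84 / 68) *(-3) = -167238 / 6715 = -24.91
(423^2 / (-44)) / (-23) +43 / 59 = 10600327 / 59708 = 177.54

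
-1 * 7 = -7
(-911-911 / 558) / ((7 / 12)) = -1018498 / 651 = -1564.51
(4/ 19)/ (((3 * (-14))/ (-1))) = 2/ 399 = 0.01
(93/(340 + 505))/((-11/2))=-186/9295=-0.02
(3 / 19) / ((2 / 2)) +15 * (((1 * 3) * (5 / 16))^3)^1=974163 / 77824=12.52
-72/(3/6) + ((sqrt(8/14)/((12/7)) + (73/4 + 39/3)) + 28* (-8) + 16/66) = -44419/132 + sqrt(7)/6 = -336.07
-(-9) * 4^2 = 144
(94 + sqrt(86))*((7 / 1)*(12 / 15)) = 28*sqrt(86) / 5 + 2632 / 5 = 578.33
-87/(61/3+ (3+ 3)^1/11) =-2871/689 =-4.17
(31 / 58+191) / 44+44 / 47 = 634411 / 119944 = 5.29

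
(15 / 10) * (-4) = -6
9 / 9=1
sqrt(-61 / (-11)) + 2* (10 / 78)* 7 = 4.15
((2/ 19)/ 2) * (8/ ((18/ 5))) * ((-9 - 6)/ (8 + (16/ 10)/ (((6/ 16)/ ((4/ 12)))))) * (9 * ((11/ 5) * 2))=-7425/ 1007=-7.37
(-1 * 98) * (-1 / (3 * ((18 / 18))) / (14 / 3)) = 7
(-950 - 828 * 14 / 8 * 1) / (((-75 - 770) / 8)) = 19192 / 845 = 22.71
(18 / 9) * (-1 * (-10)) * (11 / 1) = 220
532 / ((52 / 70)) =9310 / 13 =716.15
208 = 208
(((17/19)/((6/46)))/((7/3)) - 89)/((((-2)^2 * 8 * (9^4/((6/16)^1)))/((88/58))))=-62953/269928288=-0.00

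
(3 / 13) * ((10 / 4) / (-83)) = -15 / 2158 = -0.01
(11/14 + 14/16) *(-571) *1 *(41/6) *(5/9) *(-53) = 192321365/1008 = 190795.00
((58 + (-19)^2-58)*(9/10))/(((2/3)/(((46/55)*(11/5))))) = 224181/250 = 896.72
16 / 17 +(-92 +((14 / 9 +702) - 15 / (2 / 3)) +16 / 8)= 181151 / 306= 592.00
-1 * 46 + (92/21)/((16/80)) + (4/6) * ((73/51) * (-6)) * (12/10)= -55274/1785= -30.97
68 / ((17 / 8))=32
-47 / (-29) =47 / 29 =1.62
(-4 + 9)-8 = -3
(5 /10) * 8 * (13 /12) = 13 /3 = 4.33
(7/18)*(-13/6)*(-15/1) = 455/36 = 12.64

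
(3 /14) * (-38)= -57 /7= -8.14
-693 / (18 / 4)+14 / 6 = -455 / 3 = -151.67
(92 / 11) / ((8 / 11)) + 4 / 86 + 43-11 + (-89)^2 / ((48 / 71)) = 24272693 / 2064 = 11760.03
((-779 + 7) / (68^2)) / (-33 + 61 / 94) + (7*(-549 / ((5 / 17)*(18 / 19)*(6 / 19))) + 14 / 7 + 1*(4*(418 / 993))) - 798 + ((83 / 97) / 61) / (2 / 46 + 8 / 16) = -7654270609779419377 / 172124949542300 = -44469.27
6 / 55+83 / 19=4679 / 1045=4.48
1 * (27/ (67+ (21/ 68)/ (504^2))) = 22208256/ 55109377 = 0.40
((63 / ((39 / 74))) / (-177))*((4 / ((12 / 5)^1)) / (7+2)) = -2590 / 20709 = -0.13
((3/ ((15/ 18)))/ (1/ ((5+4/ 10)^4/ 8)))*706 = 1688388057/ 6250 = 270142.09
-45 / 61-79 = -4864 / 61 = -79.74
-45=-45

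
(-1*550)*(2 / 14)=-550 / 7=-78.57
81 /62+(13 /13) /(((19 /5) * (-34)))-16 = -147204 /10013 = -14.70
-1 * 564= -564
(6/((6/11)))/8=11/8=1.38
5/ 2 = 2.50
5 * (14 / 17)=70 / 17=4.12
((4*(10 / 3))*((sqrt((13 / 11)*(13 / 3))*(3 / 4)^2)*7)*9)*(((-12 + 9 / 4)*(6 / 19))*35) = -16769025*sqrt(33) / 836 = -115228.13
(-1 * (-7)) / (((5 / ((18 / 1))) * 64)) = 63 / 160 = 0.39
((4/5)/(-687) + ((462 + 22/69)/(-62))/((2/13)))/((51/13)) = -1543239451/124906905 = -12.36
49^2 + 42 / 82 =98462 / 41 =2401.51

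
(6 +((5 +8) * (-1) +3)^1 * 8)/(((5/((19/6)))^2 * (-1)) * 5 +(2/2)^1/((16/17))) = 427424/65863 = 6.49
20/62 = 10/31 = 0.32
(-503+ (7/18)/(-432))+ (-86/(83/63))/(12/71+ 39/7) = -105237667729/204594336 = -514.37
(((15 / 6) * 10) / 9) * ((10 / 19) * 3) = 250 / 57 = 4.39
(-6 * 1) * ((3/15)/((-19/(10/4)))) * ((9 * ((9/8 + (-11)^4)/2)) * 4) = 3162699/76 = 41614.46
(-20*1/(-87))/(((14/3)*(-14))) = -5/1421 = -0.00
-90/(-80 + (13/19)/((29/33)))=49590/43651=1.14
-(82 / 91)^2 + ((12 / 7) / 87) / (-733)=-142936800 / 176029217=-0.81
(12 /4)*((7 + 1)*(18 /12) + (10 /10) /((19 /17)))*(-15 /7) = -1575 /19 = -82.89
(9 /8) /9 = 1 /8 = 0.12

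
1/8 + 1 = 9/8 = 1.12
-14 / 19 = -0.74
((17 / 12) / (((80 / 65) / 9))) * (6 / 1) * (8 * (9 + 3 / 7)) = 65637 / 14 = 4688.36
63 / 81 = 7 / 9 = 0.78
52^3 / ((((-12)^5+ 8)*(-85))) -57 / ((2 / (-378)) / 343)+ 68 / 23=3695141.96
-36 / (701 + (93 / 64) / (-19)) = -43776 / 852323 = -0.05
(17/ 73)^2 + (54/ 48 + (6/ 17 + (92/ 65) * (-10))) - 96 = -1023397779/ 9421672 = -108.62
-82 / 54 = -41 / 27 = -1.52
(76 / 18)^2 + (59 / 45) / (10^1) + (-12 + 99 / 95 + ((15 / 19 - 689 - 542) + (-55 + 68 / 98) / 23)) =-106284789617 / 86722650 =-1225.57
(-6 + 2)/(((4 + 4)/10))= -5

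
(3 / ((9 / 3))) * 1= 1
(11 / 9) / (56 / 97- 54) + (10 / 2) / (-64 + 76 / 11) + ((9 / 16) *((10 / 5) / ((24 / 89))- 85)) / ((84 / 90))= -46.87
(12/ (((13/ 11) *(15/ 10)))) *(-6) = -528/ 13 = -40.62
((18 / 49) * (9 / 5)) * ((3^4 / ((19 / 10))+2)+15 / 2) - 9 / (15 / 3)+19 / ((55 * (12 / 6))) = 480499 / 14630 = 32.84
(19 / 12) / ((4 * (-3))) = -19 / 144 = -0.13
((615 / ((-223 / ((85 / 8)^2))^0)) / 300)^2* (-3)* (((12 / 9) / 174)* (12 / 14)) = -0.08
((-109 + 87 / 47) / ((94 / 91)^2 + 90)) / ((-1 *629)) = 20851558 / 11147113469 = 0.00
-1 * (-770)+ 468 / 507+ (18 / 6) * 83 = 13259 / 13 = 1019.92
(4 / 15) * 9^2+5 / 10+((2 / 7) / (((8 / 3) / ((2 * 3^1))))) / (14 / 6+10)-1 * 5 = 22212 / 1295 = 17.15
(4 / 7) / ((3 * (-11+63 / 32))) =-128 / 6069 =-0.02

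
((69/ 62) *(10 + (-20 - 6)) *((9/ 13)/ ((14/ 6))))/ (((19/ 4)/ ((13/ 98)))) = -29808/ 202027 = -0.15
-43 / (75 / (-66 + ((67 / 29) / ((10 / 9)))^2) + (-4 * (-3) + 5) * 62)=-74346871 / 1820260338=-0.04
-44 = -44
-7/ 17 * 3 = -21/ 17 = -1.24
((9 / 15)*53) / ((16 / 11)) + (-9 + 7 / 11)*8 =-39641 / 880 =-45.05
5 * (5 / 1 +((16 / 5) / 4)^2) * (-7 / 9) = -21.93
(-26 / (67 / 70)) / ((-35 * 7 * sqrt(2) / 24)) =624 * sqrt(2) / 469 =1.88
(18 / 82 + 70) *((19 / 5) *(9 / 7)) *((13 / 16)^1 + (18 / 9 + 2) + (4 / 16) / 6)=38235999 / 22960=1665.33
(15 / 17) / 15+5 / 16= 101 / 272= 0.37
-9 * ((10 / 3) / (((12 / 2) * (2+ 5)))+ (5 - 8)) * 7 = 184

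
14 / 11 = 1.27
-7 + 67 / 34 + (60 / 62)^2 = -133731 / 32674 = -4.09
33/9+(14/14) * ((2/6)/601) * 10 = 2207/601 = 3.67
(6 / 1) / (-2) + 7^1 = 4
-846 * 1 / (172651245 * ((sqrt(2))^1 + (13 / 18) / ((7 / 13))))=35532 / 1086647185-4477032 * sqrt(2) / 183643374265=-0.00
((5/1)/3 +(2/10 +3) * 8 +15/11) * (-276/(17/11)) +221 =-4892.04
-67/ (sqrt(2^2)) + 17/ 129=-8609/ 258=-33.37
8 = 8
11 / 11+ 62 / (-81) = 19 / 81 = 0.23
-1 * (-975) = 975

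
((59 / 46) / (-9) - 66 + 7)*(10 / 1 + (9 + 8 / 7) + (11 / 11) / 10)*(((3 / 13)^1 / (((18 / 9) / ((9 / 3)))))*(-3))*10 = 8006595 / 644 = 12432.60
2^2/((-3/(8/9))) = -32/27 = -1.19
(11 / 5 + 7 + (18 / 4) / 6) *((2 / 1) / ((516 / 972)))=16119 / 430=37.49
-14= -14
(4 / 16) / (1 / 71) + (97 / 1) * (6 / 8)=181 / 2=90.50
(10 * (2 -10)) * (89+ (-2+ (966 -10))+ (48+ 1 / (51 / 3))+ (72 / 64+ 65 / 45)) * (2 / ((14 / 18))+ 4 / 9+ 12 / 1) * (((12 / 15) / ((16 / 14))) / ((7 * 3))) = -1266316546 / 28917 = -43791.42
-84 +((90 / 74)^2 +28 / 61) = -6852899 / 83509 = -82.06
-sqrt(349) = -18.68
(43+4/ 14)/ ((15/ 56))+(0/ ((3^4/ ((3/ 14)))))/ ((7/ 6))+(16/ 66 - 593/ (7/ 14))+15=-166511/ 165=-1009.16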